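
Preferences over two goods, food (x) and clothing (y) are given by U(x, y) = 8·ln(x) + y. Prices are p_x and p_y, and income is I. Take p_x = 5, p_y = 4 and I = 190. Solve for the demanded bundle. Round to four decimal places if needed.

MU_x = 8/x, MU_y = 1. Tangency: 8/x = p_x/p_y.
So x*(p_x,p_y) = 8·p_y/p_x, independent of income; and y* = (I − 8·p_y)/p_y.
At the given prices: x* = 8·4/5 = 6.4, and y* = 39.5.

x* = 6.4, y* = 39.5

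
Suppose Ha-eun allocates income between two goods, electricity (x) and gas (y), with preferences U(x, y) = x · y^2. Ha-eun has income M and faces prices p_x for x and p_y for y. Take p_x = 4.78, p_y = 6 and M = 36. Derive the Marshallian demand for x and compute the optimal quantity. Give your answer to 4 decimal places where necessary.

Demand: x*(p_x,p_y,M) = 1/3·M/p_x and y* = 2/3·M/p_y.
At p_x=4.78, p_y=6, M=36: x* = 1/3·36/4.78 = 2.5105.

x* = 2.5105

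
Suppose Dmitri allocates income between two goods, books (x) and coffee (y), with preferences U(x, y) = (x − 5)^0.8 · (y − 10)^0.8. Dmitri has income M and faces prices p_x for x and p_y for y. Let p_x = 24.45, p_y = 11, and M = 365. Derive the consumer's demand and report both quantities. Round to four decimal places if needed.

Let x' = x−5, y' = y−10. MRS = y'/x' = p_x/p_y.
After buying the subsistence bundle (5, 10), a share 0.5 of the remaining income goes to x: x* = 5 + 0.5·(M − 5p_x − 10p_y)/p_x.
Discretionary income = 365 − 5·24.45 − 10·11 = 132.75; x* = 5 + 0.5·132.75/24.45 = 7.7147; y* = 10 + 0.5·132.75/11 = 16.0341.

x* = 7.7147, y* = 16.0341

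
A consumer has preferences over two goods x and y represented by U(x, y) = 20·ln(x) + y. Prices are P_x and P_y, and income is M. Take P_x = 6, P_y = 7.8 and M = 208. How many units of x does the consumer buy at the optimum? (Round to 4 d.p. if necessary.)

x* = 26

MU_x = 20/x, MU_y = 1. Tangency: 20/x = P_x/P_y.
So x*(P_x,P_y) = 20·P_y/P_x, independent of income; and y* = (M − 20·P_y)/P_y.
At the given prices: x* = 20·7.8/6 = 26.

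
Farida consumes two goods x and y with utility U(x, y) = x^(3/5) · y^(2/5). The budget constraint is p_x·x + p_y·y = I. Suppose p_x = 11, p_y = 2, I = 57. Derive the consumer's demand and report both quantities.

The MRS is (3/2)·y/x. Set MRS = p_x/p_y.
Rearranging, p_y·y = (2/3)·p_x·x. Substituting into the budget gives p_x·x·(1 + (2/3)) = I.
Demand: x*(p_x,p_y,I) = 0.6·I/p_x and y* = 0.4·I/p_y.
At p_x=11, p_y=2, I=57: x* = 0.6·57/11 = 3.1091, y* = 11.4.

x* = 3.1091, y* = 11.4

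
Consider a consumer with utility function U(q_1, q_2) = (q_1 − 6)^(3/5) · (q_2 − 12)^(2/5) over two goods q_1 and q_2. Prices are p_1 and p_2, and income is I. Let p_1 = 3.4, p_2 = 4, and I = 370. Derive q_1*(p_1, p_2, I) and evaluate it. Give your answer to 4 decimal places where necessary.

Let q_1' = q_1−6, q_2' = q_2−12. MRS = (3/2)·q_2'/q_1' = p_1/p_2.
After buying the subsistence bundle (6, 12), a share 0.6 of the remaining income goes to q_1: q_1* = 6 + 0.6·(I − 6p_1 − 12p_2)/p_1.
Discretionary income = 370 − 6·3.4 − 12·4 = 301.6; q_1* = 6 + 0.6·301.6/3.4 = 59.2235.

q_1* = 59.2235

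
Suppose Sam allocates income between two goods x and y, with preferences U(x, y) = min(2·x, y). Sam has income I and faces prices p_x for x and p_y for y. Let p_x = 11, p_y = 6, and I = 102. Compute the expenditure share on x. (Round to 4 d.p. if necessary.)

Leontief preferences: the optimum is at the kink where x/1 = y/2, i.e. y = 2·x.
Budget: p_x·x + p_y·2·x = I, so (p_x + 2·p_y)·x = I.
Demand: x*(p_x,p_y,I) = I/(p_x + 2·p_y), y* = 2·I/(p_x + 2·p_y).
Here 11 + 2·6 = 23, giving x* = 4.4348 and y* = 8.8696.
Expenditure on x: 11·4.4348 = 48.7826; share = 0.4783.

share on x = 0.4783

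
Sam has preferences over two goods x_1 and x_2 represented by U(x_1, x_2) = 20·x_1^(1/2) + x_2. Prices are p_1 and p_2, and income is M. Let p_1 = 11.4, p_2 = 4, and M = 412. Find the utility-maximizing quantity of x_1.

x_1* = 12.3115

Plugging in: x_1* = (10·4/11.4)² = 12.3115.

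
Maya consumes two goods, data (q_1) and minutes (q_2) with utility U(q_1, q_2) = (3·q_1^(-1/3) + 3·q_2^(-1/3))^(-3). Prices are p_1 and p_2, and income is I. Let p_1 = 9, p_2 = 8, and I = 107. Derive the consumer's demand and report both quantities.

q_1* = 6.032, q_2* = 6.589

From the CES first-order condition, (q_2/q_1)^(4/3) = p_1/p_2.
Hence q_2/q_1 = (p_1/p_2)^(1/(4/3)), i.e. raised to the 0.75 power.
With the ratio pinned down, the budget gives q_1* = I/(p_1 + p_2·(q_2/q_1)) and q_2* = (q_2/q_1)·q_1*.
Numerically q_2/q_1 = 1.092356, so q_1* = 107/(9 + 8·1.092356) = 6.032 and q_2* = 1.092356·6.032 = 6.589.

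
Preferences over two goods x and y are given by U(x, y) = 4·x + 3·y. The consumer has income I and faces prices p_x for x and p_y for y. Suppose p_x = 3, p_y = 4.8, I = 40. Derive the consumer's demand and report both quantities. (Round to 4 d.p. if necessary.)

Linear utility — the consumer picks whichever good has higher MU/price: 4/3 = 1.3333 vs 3/4.8 = 0.625.
x gives more utility per dollar, so spend all income on x: x* = I/p_x, y* = 0.
Numerically: x* = 13.3333, y* = 0.

x* = 13.3333, y* = 0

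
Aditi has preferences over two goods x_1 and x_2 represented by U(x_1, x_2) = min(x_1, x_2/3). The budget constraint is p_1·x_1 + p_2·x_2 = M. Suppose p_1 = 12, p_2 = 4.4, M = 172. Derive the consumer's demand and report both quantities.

With perfect complements, no substitution: consume in ratio x_1:x_2 = 1:3.
Budget: p_1·x_1 + p_2·3·x_1 = M, so (p_1 + 3·p_2)·x_1 = M.
Demand: x_1*(p_1,p_2,M) = M/(p_1 + 3·p_2), x_2* = 3·M/(p_1 + 3·p_2).
Here 12 + 3·4.4 = 25.2, giving x_1* = 6.8254 and x_2* = 20.4762.

x_1* = 6.8254, x_2* = 20.4762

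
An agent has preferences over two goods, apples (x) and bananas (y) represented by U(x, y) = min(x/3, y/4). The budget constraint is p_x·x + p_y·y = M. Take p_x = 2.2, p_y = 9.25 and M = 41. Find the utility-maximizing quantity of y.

Leontief preferences: the optimum is at the kink where x/3 = y/4, i.e. y = (4/3)·x.
Budget: p_x·x + p_y·(4/3)·x = M, so (3·p_x + 4·p_y)·x = 3·M.
Demand: x*(p_x,p_y,M) = 3·M/(3·p_x + 4·p_y), y* = 4·M/(3·p_x + 4·p_y).
Here 3·2.2 + 4·9.25 = 43.6, giving y* = 3.7615.

y* = 3.7615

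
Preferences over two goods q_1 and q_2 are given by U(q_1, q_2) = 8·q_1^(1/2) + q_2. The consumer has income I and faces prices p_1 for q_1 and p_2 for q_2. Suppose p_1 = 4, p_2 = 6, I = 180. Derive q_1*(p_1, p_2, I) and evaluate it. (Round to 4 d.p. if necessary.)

q_1* = 36

Plugging in: q_1* = (4·6/4)² = 36.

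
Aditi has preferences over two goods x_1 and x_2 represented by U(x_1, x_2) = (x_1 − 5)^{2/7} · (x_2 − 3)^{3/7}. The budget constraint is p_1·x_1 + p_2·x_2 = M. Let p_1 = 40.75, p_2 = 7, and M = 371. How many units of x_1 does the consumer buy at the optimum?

x_1* = 6.4356

MRS = (2/3)·(x_2−3)/(x_1−5). Tangency with p_1/p_2 gives x_2−3 = (3/2)·(p_1/p_2)·(x_1−5).
After buying the subsistence bundle (5, 3), a share 0.4 of the remaining income goes to x_1: x_1* = 5 + 0.4·(M − 5p_1 − 3p_2)/p_1.
Discretionary income = 371 − 5·40.75 − 3·7 = 146.25; x_1* = 5 + 0.4·146.25/40.75 = 6.4356.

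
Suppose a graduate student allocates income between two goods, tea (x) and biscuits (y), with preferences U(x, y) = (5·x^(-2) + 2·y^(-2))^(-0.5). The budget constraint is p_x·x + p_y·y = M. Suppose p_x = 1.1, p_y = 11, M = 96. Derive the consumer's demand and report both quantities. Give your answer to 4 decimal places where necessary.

MU_x ∝ 5·x^(-3), MU_y ∝ 2·y^(-3), so MRS = (5/2)·(y/x)^(3) = p_x/p_y.
Solve for the ratio: y/x = [(2/5)·p_x/p_y]^(1/3).
With the ratio pinned down, the budget gives x* = M/(p_x + p_y·(y/x)) and y* = (y/x)·x*.
Numerically y/x = 0.341995, so x* = 96/(1.1 + 11·0.341995) = 19.7452 and y* = 0.341995·19.7452 = 6.7528.

x* = 19.7452, y* = 6.7528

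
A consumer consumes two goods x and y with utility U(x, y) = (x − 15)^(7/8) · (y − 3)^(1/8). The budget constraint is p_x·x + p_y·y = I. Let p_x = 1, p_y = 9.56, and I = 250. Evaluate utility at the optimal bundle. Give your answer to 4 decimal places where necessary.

This is Cobb-Douglas in (x−15, y−3): tangency gives 0.875·p_y·(y−3) = 0.125·p_x·(x−15).
After buying the subsistence bundle (15, 3), a share 0.875 of the remaining income goes to x: x* = 15 + 0.875·(I − 15p_x − 3p_y)/p_x.
Discretionary income = 250 − 15·1 − 3·9.56 = 206.32; x* = 15 + 0.875·206.32/1 = 195.53; y* = 3 + 0.125·206.32/9.56 = 5.6977.
Utility at the optimum: U(195.53, 5.6977) = 106.7468.

V = 106.7468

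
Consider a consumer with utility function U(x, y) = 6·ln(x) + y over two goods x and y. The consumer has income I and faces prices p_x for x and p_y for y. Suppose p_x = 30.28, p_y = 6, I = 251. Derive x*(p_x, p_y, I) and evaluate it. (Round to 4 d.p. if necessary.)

x* = 1.1889

Set MRS = p_x/p_y: (6/x)/1 = p_x/p_y.
So x*(p_x,p_y) = 6·p_y/p_x, independent of income; and y* = (I − 6·p_y)/p_y.
At the given prices: x* = 6·6/30.28 = 1.1889.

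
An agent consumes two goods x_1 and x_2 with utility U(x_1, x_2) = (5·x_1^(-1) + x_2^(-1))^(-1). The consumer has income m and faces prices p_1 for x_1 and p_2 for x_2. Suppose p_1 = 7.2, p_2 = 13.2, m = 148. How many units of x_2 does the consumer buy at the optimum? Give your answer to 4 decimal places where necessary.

x_2* = 4.2287

MU_x_1 ∝ 5·x_1^(-2), MU_x_2 ∝ x_2^(-2), so MRS = 5·(x_2/x_1)^(2) = p_1/p_2.
Solve for the ratio: x_2/x_1 = [(1/5)·p_1/p_2]^(0.5).
With the ratio pinned down, the budget gives x_1* = m/(p_1 + p_2·(x_2/x_1)) and x_2* = (x_2/x_1)·x_1*.
Numerically x_2/x_1 = 0.330289, so x_1* = 148/(7.2 + 13.2·0.330289) = 12.803 and x_2* = 0.330289·12.803 = 4.2287.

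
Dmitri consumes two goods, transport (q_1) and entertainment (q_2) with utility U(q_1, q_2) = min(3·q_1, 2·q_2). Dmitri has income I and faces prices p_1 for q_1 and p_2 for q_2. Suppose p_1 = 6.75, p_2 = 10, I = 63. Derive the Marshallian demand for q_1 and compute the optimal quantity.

q_1* = 2.8966

Here 2·6.75 + 3·10 = 43.5, giving q_1* = 2.8966.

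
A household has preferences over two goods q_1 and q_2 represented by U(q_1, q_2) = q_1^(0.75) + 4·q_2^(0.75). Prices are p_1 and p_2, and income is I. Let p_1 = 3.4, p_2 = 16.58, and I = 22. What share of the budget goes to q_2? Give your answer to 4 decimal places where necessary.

From the CES first-order condition, (1/4)·(q_2/q_1)^(0.25) = p_1/p_2.
Hence q_2/q_1 = (4·p_1/p_2)^(1/(0.25)), i.e. raised to the 4 power.
Substitute q_2 = (q_2/q_1)·q_1 into the budget: q_1* = I/(p_1 + p_2·(q_2/q_1)).
Numerically q_2/q_1 = 0.452707, so q_1* = 22/(3.4 + 16.58·0.452707) = 2.0173 and q_2* = 0.452707·2.0173 = 0.9132.
Expenditure on q_2: 16.58·0.9132 = 15.1413; share = 0.6882.

share on q_2 = 0.6882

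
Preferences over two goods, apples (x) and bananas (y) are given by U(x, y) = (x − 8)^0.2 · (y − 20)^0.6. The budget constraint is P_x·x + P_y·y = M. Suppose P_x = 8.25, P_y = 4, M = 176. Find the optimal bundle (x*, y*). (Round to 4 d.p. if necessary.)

x* = 8.9091, y* = 25.625

Discretionary income = 176 − 8·8.25 − 20·4 = 30; x* = 8 + 0.25·30/8.25 = 8.9091; y* = 20 + 0.75·30/4 = 25.625.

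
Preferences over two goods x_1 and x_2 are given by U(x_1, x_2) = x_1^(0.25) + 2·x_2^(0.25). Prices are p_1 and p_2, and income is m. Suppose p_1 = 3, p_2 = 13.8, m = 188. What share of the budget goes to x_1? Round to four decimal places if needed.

share on x_1 = 0.3976

With the ratio pinned down, the budget gives x_1* = m/(p_1 + p_2·(x_2/x_1)) and x_2* = (x_2/x_1)·x_1*.
Numerically x_2/x_1 = 0.329379, so x_1* = 188/(3 + 13.8·0.329379) = 24.9157 and x_2* = 0.329379·24.9157 = 8.2067.
Expenditure on x_1: 3·24.9157 = 74.7472; share = 0.3976.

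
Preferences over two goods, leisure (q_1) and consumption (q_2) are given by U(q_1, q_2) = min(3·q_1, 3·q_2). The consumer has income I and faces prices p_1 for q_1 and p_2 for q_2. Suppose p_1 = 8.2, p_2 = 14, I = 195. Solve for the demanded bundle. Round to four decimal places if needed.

q_1* = 8.7838, q_2* = 8.7838

With perfect complements, no substitution: consume in ratio q_1:q_2 = 3:3.
Budget: p_1·q_1 + p_2·q_1 = I, so (3·p_1 + 3·p_2)·q_1 = 3·I.
Demand: q_1*(p_1,p_2,I) = 3·I/(3·p_1 + 3·p_2), q_2* = 3·I/(3·p_1 + 3·p_2).
Here 3·8.2 + 3·14 = 66.6, giving q_1* = 8.7838 and q_2* = 8.7838.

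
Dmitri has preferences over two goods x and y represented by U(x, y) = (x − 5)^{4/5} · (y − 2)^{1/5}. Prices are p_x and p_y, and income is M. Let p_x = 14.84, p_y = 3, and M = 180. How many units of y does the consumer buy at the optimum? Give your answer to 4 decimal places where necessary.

y* = 8.6533

MRS = 4·(y−2)/(x−5). Tangency with p_x/p_y gives y−2 = (1/4)·(p_x/p_y)·(x−5).
Substituting into the budget: x* = 5 + 0.8·(M − 5·p_x − 2·p_y)/p_x, and y* = 2 + 0.2·(…)/p_y.
Discretionary income = 180 − 5·14.84 − 2·3 = 99.8; y* = 2 + 0.2·99.8/3 = 8.6533.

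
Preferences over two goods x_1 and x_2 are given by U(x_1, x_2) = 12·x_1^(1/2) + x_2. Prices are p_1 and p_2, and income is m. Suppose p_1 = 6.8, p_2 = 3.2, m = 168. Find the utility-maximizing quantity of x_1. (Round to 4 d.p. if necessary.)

x_1* = 7.9723

Plugging in: x_1* = (6·3.2/6.8)² = 7.9723.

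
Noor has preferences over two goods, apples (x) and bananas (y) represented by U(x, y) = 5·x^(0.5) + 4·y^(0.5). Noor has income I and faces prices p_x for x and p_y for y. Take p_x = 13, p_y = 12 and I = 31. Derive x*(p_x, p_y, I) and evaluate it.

MRS = MU_x/MU_y = (5/4)·(y/x)^(0.5). Set equal to p_x/p_y.
Solve for the ratio: y/x = [(4/5)·p_x/p_y]^(2).
With the ratio pinned down, the budget gives x* = I/(p_x + p_y·(y/x)) and y* = (y/x)·x*.
Numerically y/x = 0.751111, so x* = 31/(13 + 12·0.751111) = 1.4082.

x* = 1.4082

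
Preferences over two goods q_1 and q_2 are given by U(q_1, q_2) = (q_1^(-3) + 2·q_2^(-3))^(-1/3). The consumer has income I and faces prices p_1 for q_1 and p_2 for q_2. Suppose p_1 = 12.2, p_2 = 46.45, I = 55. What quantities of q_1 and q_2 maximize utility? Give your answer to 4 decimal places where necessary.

q_1* = 1.0629, q_2* = 0.9049

From the CES first-order condition, (1/2)·(q_2/q_1)^(4) = p_1/p_2.
Hence q_2/q_1 = (2·p_1/p_2)^(1/(4)), i.e. raised to the 0.25 power.
Substitute q_2 = (q_2/q_1)·q_1 into the budget: q_1* = I/(p_1 + p_2·(q_2/q_1)).
Numerically q_2/q_1 = 0.851336, so q_1* = 55/(12.2 + 46.45·0.851336) = 1.0629 and q_2* = 0.851336·1.0629 = 0.9049.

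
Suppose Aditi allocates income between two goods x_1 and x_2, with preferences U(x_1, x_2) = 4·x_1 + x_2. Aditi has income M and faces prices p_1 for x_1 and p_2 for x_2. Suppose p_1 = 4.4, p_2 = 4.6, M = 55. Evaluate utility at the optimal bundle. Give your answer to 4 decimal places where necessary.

V = 50

Linear utility — the consumer picks whichever good has higher MU/price: 4/4.4 = 0.9091 vs 1/4.6 = 0.2174.
x_1 gives more utility per dollar, so spend all income on x_1: x_1* = M/p_1, x_2* = 0.
Numerically: x_1* = 12.5, x_2* = 0.
Utility at the optimum: U(12.5, 0) = 50.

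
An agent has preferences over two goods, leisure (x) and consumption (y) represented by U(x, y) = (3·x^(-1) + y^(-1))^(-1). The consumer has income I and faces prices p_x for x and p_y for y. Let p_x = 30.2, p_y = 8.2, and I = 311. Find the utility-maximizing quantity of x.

x* = 7.9164

MU_x ∝ 3·x^(-2), MU_y ∝ y^(-2), so MRS = 3·(y/x)^(2) = p_x/p_y.
Solve for the ratio: y/x = [(1/3)·p_x/p_y]^(0.5).
With the ratio pinned down, the budget gives x* = I/(p_x + p_y·(y/x)) and y* = (y/x)·x*.
Numerically y/x = 1.10799, so x* = 311/(30.2 + 8.2·1.10799) = 7.9164.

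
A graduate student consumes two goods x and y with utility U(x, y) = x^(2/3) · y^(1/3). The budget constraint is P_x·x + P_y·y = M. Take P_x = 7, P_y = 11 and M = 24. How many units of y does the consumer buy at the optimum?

Tangency: MRS = 2·y/x = P_x/P_y.
Rearranging, P_y·y = (1/2)·P_x·x. Substituting into the budget gives P_x·x·(1 + (1/2)) = M.
Demand: x*(P_x,P_y,M) = 2/3·M/P_x and y* = 1/3·M/P_y.
At P_x=7, P_y=11, M=24: y* = 1/3·24/11 = 0.7273.

y* = 0.7273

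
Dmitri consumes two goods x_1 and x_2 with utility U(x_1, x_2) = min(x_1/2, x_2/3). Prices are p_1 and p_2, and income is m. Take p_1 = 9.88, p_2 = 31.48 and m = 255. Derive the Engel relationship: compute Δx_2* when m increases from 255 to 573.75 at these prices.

Leontief preferences: the optimum is at the kink where x_1/2 = x_2/3, i.e. x_2 = (3/2)·x_1.
Budget: p_1·x_1 + p_2·(3/2)·x_1 = m, so (2·p_1 + 3·p_2)·x_1 = 2·m.
Demand: x_1*(p_1,p_2,m) = 2·m/(2·p_1 + 3·p_2), x_2* = 3·m/(2·p_1 + 3·p_2).
Here 2·9.88 + 3·31.48 = 114.2, giving x_2* = 6.6988.
At m' = 573.75: x_2* = 15.0722. Change: 15.0722 − 6.6988 = 8.3735.

Δx_2* = 8.3735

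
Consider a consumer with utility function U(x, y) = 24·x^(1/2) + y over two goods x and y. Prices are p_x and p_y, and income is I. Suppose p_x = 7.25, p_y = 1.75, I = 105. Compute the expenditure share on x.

share on x = 0.5793

Solve: √x = 12·p_y/p_x, so x*(p_x,p_y) = (12·p_y/p_x)², and y* = (I − p_x·x*)/p_y.
Plugging in: x* = (12·1.75/7.25)² = 8.39, y* = 25.2414.
Expenditure on x: 7.25·8.39 = 60.8276; share = 0.5793.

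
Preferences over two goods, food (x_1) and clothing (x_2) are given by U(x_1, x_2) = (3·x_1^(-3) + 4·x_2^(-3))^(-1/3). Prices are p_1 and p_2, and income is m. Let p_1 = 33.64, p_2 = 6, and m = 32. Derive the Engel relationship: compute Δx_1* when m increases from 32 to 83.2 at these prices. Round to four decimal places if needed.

Δx_1* = 1.1754

With the ratio pinned down, the budget gives x_1* = m/(p_1 + p_2·(x_2/x_1)) and x_2* = (x_2/x_1)·x_1*.
Numerically x_2/x_1 = 1.653525, so x_1* = 32/(33.64 + 6·1.653525) = 0.7346.
At m' = 83.2: x_1* = 1.91. Change: 1.91 − 0.7346 = 1.1754.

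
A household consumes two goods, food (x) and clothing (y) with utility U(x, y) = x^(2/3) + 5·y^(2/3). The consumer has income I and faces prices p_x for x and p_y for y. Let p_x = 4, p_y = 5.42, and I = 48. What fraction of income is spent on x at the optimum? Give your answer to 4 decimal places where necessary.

share on x = 0.0145

MU_x ∝ x^(-1/3), MU_y ∝ 5·y^(-1/3), so MRS = (1/5)·(y/x)^(1/3) = p_x/p_y.
Solve for the ratio: y/x = [5·p_x/p_y]^(3).
With the ratio pinned down, the budget gives x* = I/(p_x + p_y·(y/x)) and y* = (y/x)·x*.
Numerically y/x = 50.244916, so x* = 48/(4 + 5.42·50.244916) = 0.1737 and y* = 50.244916·0.1737 = 8.7279.
Expenditure on x: 4·0.1737 = 0.6948; share = 0.0145.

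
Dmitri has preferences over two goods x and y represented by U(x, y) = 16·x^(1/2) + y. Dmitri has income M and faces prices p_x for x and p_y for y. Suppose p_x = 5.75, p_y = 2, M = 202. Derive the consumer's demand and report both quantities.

x* = 7.7429, y* = 78.7391

MU_x = 8/√x, MU_y = 1. Tangency: 8/√x = p_x/p_y.
Thus x* = (8·p_y/p_x)² — independent of M — with the rest of income spent on y.
Plugging in: x* = (8·2/5.75)² = 7.7429, y* = 78.7391.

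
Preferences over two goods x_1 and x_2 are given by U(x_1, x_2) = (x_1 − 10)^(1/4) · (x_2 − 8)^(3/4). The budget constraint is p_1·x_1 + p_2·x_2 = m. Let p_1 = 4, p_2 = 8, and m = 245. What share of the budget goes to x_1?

share on x_1 = 0.3071

Discretionary income = 245 − 10·4 − 8·8 = 141; x_1* = 10 + 0.25·141/4 = 18.8125; x_2* = 8 + 0.75·141/8 = 21.2188.
Expenditure on x_1: 4·18.8125 = 75.25; share = 0.3071.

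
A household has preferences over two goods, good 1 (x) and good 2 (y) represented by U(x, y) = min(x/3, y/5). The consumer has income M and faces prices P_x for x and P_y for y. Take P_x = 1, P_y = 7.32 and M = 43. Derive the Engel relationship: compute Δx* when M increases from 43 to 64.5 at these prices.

Here 3·1 + 5·7.32 = 39.6, giving x* = 3.2576.
At M' = 64.5: x* = 4.8864. Change: 4.8864 − 3.2576 = 1.6288.

Δx* = 1.6288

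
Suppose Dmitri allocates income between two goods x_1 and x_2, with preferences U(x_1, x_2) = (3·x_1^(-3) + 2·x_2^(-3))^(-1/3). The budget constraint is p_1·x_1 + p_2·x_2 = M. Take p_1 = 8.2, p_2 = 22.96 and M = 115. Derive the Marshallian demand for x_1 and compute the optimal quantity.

x_1* = 4.7445

From the CES first-order condition, (3/2)·(x_2/x_1)^(4) = p_1/p_2.
Hence x_2/x_1 = ((2/3)·p_1/p_2)^(1/(4)), i.e. raised to the 0.25 power.
Substitute x_2 = (x_2/x_1)·x_1 into the budget: x_1* = M/(p_1 + p_2·(x_2/x_1)).
Numerically x_2/x_1 = 0.698534, so x_1* = 115/(8.2 + 22.96·0.698534) = 4.7445.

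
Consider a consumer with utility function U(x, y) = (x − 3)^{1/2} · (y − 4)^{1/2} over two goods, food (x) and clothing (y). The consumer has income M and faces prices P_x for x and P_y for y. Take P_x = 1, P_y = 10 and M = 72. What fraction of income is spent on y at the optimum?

This is Cobb-Douglas in (x−3, y−4): tangency gives 0.5·P_y·(y−4) = 0.5·P_x·(x−3).
After buying the subsistence bundle (3, 4), a share 0.5 of the remaining income goes to x: x* = 3 + 0.5·(M − 3P_x − 4P_y)/P_x.
Discretionary income = 72 − 3·1 − 4·10 = 29; x* = 3 + 0.5·29/1 = 17.5; y* = 4 + 0.5·29/10 = 5.45.
Expenditure on y: 10·5.45 = 54.5; share = 0.7569.

share on y = 0.7569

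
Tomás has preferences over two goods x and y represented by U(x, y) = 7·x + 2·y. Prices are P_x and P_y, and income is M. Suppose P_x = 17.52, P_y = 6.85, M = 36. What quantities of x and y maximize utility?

x* = 2.0548, y* = 0

Perfect substitutes: compare marginal utility per dollar. 7/P_x vs 2/P_y → 0.3995 vs 0.292.
x gives more utility per dollar, so spend all income on x: x* = M/P_x, y* = 0.
Numerically: x* = 2.0548, y* = 0.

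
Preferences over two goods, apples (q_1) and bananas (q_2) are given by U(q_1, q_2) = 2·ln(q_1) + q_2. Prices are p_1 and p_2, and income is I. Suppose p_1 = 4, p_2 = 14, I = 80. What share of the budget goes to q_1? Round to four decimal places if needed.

share on q_1 = 0.35

MU_q_1 = 2/q_1, MU_q_2 = 1. Tangency: 2/q_1 = p_1/p_2.
So q_1*(p_1,p_2) = 2·p_2/p_1, independent of income; and q_2* = (I − 2·p_2)/p_2.
At the given prices: q_1* = 2·14/4 = 7, and q_2* = 3.7143.
Expenditure on q_1: 4·7 = 28; share = 0.35.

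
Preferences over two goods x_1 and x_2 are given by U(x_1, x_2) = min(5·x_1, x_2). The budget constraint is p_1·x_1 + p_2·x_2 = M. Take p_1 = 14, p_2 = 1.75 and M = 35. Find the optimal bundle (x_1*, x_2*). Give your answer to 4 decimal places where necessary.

With perfect complements, no substitution: consume in ratio x_1:x_2 = 1:5.
Budget: p_1·x_1 + p_2·5·x_1 = M, so (p_1 + 5·p_2)·x_1 = M.
Demand: x_1*(p_1,p_2,M) = M/(p_1 + 5·p_2), x_2* = 5·M/(p_1 + 5·p_2).
Here 14 + 5·1.75 = 22.75, giving x_1* = 1.5385 and x_2* = 7.6923.

x_1* = 1.5385, x_2* = 7.6923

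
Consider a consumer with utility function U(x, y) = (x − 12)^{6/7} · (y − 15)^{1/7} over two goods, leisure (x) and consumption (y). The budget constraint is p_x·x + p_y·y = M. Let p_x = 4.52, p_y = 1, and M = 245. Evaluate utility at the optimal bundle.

MRS = 6·(y−15)/(x−12). Tangency with p_x/p_y gives y−15 = (1/6)·(p_x/p_y)·(x−12).
After buying the subsistence bundle (12, 15), a share 6/7 of the remaining income goes to x: x* = 12 + 6/7·(M − 12p_x − 15p_y)/p_x.
Discretionary income = 245 − 12·4.52 − 15·1 = 175.76; x* = 12 + 6/7·175.76/4.52 = 45.33; y* = 15 + 1/7·175.76/1 = 40.1086.
Utility at the optimum: U(45.33, 40.1086) = 32.0082.

V = 32.0082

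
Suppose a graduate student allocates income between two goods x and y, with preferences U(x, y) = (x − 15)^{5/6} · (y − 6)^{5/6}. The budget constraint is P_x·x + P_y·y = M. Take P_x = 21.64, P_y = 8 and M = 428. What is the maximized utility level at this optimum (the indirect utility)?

MRS = (y−6)/(x−15). Tangency with P_x/P_y gives y−6 = (P_x/P_y)·(x−15).
After buying the subsistence bundle (15, 6), a share 0.5 of the remaining income goes to x: x* = 15 + 0.5·(M − 15P_x − 6P_y)/P_x.
Discretionary income = 428 − 15·21.64 − 6·8 = 55.4; x* = 15 + 0.5·55.4/21.64 = 16.28; y* = 6 + 0.5·55.4/8 = 9.4625.
Utility at the optimum: U(16.28, 9.4625) = 3.4581.

V = 3.4581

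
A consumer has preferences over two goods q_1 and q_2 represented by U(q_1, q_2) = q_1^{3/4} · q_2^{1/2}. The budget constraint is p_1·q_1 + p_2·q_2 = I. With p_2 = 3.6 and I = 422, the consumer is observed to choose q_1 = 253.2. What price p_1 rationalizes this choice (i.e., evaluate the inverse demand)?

p_1 = 1

MU_q_1/MU_q_2 = (0.75·q_2)/(0.5·q_1); tangency sets this equal to p_1/p_2.
So 0.75·p_2·q_2 = 0.5·p_1·q_1; combined with the budget, a share 0.6 of income goes to q_1.
Demand: q_1*(p_1,p_2,I) = 0.6·I/p_1 and q_2* = 0.4·I/p_2.
Set q_1* = 253.2 in the demand function and solve for p_1: p_1 = 1.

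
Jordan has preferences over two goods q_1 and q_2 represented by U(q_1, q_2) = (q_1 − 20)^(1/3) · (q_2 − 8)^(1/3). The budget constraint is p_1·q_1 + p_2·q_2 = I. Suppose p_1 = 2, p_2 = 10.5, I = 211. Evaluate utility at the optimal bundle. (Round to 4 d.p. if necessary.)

MRS = (q_2−8)/(q_1−20). Tangency with p_1/p_2 gives q_2−8 = (p_1/p_2)·(q_1−20).
Substituting into the budget: q_1* = 20 + 0.5·(I − 20·p_1 − 8·p_2)/p_1, and q_2* = 8 + 0.5·(…)/p_2.
Discretionary income = 211 − 20·2 − 8·10.5 = 87; q_1* = 20 + 0.5·87/2 = 41.75; q_2* = 8 + 0.5·87/10.5 = 12.1429.
Utility at the optimum: U(41.75, 12.1429) = 4.4832.

V = 4.4832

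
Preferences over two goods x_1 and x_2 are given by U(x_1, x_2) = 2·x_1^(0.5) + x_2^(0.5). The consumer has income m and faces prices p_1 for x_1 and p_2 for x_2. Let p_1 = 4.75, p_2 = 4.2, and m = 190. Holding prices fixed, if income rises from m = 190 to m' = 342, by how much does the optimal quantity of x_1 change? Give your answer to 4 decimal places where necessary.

Δx_1* = 24.9466

From the CES first-order condition, 2·(x_2/x_1)^(0.5) = p_1/p_2.
Hence x_2/x_1 = ((1/2)·p_1/p_2)^(1/(0.5)), i.e. raised to the 2 power.
With the ratio pinned down, the budget gives x_1* = m/(p_1 + p_2·(x_2/x_1)) and x_2* = (x_2/x_1)·x_1*.
Numerically x_2/x_1 = 0.319763, so x_1* = 190/(4.75 + 4.2·0.319763) = 31.1833.
At m' = 342: x_1* = 56.1299. Change: 56.1299 − 31.1833 = 24.9466.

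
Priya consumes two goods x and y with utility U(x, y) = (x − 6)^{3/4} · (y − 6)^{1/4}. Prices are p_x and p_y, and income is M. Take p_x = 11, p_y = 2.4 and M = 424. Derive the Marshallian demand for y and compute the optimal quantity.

This is Cobb-Douglas in (x−6, y−6): tangency gives 0.75·p_y·(y−6) = 0.25·p_x·(x−6).
After buying the subsistence bundle (6, 6), a share 0.75 of the remaining income goes to x: x* = 6 + 0.75·(M − 6p_x − 6p_y)/p_x.
Discretionary income = 424 − 6·11 − 6·2.4 = 343.6; y* = 6 + 0.25·343.6/2.4 = 41.7917.

y* = 41.7917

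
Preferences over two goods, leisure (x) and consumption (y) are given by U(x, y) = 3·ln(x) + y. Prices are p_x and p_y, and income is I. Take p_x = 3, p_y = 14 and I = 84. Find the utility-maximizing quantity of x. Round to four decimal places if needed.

MU_x = 3/x, MU_y = 1. Tangency: 3/x = p_x/p_y.
So x*(p_x,p_y) = 3·p_y/p_x, independent of income; and y* = (I − 3·p_y)/p_y.
At the given prices: x* = 3·14/3 = 14.

x* = 14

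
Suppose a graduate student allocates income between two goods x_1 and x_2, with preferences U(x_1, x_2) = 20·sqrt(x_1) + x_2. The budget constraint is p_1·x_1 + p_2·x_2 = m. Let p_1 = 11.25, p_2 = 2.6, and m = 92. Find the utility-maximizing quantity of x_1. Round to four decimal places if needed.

Solve: √x_1 = 10·p_2/p_1, so x_1*(p_1,p_2) = (10·p_2/p_1)², and x_2* = (m − p_1·x_1*)/p_2.
Plugging in: x_1* = (10·2.6/11.25)² = 5.3412.

x_1* = 5.3412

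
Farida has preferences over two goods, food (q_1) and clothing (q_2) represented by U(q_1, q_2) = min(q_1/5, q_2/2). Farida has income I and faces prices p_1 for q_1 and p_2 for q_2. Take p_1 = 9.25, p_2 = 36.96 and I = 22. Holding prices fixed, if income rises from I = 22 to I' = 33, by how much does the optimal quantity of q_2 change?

With perfect complements, no substitution: consume in ratio q_1:q_2 = 5:2.
Budget: p_1·q_1 + p_2·(2/5)·q_1 = I, so (5·p_1 + 2·p_2)·q_1 = 5·I.
Demand: q_1*(p_1,p_2,I) = 5·I/(5·p_1 + 2·p_2), q_2* = 2·I/(5·p_1 + 2·p_2).
Here 5·9.25 + 2·36.96 = 120.17, giving q_2* = 0.3661.
At I' = 33: q_2* = 0.5492. Change: 0.5492 − 0.3661 = 0.1831.

Δq_2* = 0.1831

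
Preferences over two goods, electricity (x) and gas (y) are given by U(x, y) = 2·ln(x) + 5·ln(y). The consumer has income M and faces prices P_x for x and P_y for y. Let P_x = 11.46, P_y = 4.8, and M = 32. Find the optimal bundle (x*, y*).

MU_x/MU_y = (2·y)/(5·x); tangency sets this equal to P_x/P_y.
Rearranging, P_y·y = (5/2)·P_x·x. Substituting into the budget gives P_x·x·(1 + (5/2)) = M.
Demand: x*(P_x,P_y,M) = 2/7·M/P_x and y* = 5/7·M/P_y.
At P_x=11.46, P_y=4.8, M=32: x* = 2/7·32/11.46 = 0.7978, y* = 4.7619.

x* = 0.7978, y* = 4.7619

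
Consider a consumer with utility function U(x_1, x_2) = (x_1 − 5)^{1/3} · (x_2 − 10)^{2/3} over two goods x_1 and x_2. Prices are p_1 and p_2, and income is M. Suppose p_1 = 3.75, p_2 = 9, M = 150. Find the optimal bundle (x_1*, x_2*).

Let x_1' = x_1−5, x_2' = x_2−10. MRS = (1/2)·x_2'/x_1' = p_1/p_2.
After buying the subsistence bundle (5, 10), a share 1/3 of the remaining income goes to x_1: x_1* = 5 + 1/3·(M − 5p_1 − 10p_2)/p_1.
Discretionary income = 150 − 5·3.75 − 10·9 = 41.25; x_1* = 5 + 1/3·41.25/3.75 = 8.6667; x_2* = 10 + 2/3·41.25/9 = 13.0556.

x_1* = 8.6667, x_2* = 13.0556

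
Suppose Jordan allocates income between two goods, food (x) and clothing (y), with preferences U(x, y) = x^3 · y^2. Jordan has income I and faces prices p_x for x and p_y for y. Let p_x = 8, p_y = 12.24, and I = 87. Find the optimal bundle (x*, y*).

x* = 6.525, y* = 2.8431

Tangency: MRS = (3/2)·y/x = p_x/p_y.
So 3·p_y·y = 2·p_x·x; combined with the budget, a share 0.6 of income goes to x.
Demand: x*(p_x,p_y,I) = 0.6·I/p_x and y* = 0.4·I/p_y.
At p_x=8, p_y=12.24, I=87: x* = 0.6·87/8 = 6.525, y* = 2.8431.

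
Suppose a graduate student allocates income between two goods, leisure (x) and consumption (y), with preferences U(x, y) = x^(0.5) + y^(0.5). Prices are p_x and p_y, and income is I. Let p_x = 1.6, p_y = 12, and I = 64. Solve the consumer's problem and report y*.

MU_x ∝ x^(-0.5), MU_y ∝ y^(-0.5), so MRS = (y/x)^(0.5) = p_x/p_y.
Hence y/x = (p_x/p_y)^(1/(0.5)), i.e. raised to the 2 power.
With the ratio pinned down, the budget gives x* = I/(p_x + p_y·(y/x)) and y* = (y/x)·x*.
Numerically y/x = 0.017778, so x* = 64/(1.6 + 12·0.017778) = 35.2941 and y* = 0.017778·35.2941 = 0.6275.

y* = 0.6275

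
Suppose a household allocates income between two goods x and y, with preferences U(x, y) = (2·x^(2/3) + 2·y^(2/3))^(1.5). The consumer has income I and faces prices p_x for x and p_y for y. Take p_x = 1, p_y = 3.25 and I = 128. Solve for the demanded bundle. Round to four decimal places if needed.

From the CES first-order condition, (y/x)^(1/3) = p_x/p_y.
Solve for the ratio: y/x = [p_x/p_y]^(3).
With the ratio pinned down, the budget gives x* = I/(p_x + p_y·(y/x)) and y* = (y/x)·x*.
Numerically y/x = 0.029131, so x* = 128/(1 + 3.25·0.029131) = 116.9297 and y* = 0.029131·116.9297 = 3.4062.

x* = 116.9297, y* = 3.4062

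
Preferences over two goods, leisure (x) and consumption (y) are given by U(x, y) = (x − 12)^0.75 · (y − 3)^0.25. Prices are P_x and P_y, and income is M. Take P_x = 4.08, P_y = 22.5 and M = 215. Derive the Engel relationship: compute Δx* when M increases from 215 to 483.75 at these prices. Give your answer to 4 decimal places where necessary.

Δx* = 49.4026

This is Cobb-Douglas in (x−12, y−3): tangency gives 0.75·P_y·(y−3) = 0.25·P_x·(x−12).
Substituting into the budget: x* = 12 + 0.75·(M − 12·P_x − 3·P_y)/P_x, and y* = 3 + 0.25·(…)/P_y.
Discretionary income = 215 − 12·4.08 − 3·22.5 = 98.54; x* = 12 + 0.75·98.54/4.08 = 30.114.
At M' = 483.75: x* = 79.5165. Change: 79.5165 − 30.114 = 49.4026.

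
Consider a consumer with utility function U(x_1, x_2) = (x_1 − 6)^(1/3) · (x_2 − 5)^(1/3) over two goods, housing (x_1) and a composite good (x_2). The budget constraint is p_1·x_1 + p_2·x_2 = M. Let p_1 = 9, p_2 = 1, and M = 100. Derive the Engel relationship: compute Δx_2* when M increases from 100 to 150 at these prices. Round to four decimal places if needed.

Let x_1' = x_1−6, x_2' = x_2−5. MRS = x_2'/x_1' = p_1/p_2.
After buying the subsistence bundle (6, 5), a share 0.5 of the remaining income goes to x_1: x_1* = 6 + 0.5·(M − 6p_1 − 5p_2)/p_1.
Discretionary income = 100 − 6·9 − 5·1 = 41; x_2* = 5 + 0.5·41/1 = 25.5.
At M' = 150: x_2* = 50.5. Change: 50.5 − 25.5 = 25.

Δx_2* = 25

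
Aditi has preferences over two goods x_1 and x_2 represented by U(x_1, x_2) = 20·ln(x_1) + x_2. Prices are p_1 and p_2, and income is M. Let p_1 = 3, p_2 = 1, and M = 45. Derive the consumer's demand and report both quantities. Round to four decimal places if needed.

MU_x_1 = 20/x_1, MU_x_2 = 1. Tangency: 20/x_1 = p_1/p_2.
So x_1*(p_1,p_2) = 20·p_2/p_1, independent of income; and x_2* = (M − 20·p_2)/p_2.
At the given prices: x_1* = 20·1/3 = 6.6667, and x_2* = 25.

x_1* = 6.6667, x_2* = 25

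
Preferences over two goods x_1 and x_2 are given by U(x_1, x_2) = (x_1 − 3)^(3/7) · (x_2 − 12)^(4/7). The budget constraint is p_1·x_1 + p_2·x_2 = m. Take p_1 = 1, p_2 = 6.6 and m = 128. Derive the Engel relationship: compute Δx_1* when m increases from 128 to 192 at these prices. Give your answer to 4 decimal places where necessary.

After buying the subsistence bundle (3, 12), a share 3/7 of the remaining income goes to x_1: x_1* = 3 + 3/7·(m − 3p_1 − 12p_2)/p_1.
Discretionary income = 128 − 3·1 − 12·6.6 = 45.8; x_1* = 3 + 3/7·45.8/1 = 22.6286.
At m' = 192: x_1* = 50.0571. Change: 50.0571 − 22.6286 = 27.4286.

Δx_1* = 27.4286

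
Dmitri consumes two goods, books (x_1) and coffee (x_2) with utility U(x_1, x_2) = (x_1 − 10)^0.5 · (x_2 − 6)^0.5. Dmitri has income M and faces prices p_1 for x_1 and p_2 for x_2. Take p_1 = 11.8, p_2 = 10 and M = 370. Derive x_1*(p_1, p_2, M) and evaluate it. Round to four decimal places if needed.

Let x_1' = x_1−10, x_2' = x_2−6. MRS = x_2'/x_1' = p_1/p_2.
Substituting into the budget: x_1* = 10 + 0.5·(M − 10·p_1 − 6·p_2)/p_1, and x_2* = 6 + 0.5·(…)/p_2.
Discretionary income = 370 − 10·11.8 − 6·10 = 192; x_1* = 10 + 0.5·192/11.8 = 18.1356.

x_1* = 18.1356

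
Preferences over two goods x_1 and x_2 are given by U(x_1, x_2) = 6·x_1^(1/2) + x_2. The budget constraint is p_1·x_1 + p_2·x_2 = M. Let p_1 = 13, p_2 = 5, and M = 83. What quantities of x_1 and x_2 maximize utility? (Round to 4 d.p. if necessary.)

x_1* = 1.3314, x_2* = 13.1385

MU_x_1 = 3/√x_1, MU_x_2 = 1. Tangency: 3/√x_1 = p_1/p_2.
Thus x_1* = (3·p_2/p_1)² — independent of M — with the rest of income spent on x_2.
Plugging in: x_1* = (3·5/13)² = 1.3314, x_2* = 13.1385.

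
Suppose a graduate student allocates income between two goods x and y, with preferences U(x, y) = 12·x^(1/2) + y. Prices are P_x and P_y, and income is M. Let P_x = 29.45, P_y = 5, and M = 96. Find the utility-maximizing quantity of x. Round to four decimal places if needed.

Utility is quasi-linear in y; the FOC for x is 6/√x = P_x/P_y.
Solve: √x = 6·P_y/P_x, so x*(P_x,P_y) = (6·P_y/P_x)², and y* = (M − P_x·x*)/P_y.
Plugging in: x* = (6·5/29.45)² = 1.0377.

x* = 1.0377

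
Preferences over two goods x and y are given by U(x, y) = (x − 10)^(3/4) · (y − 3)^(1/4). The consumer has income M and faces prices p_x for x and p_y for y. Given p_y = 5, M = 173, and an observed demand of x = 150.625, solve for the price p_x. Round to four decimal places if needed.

This is Cobb-Douglas in (x−10, y−3): tangency gives 0.75·p_y·(y−3) = 0.25·p_x·(x−10).
After buying the subsistence bundle (10, 3), a share 0.75 of the remaining income goes to x: x* = 10 + 0.75·(M − 10p_x − 3p_y)/p_x.
Set x* = 150.625 in the demand function and solve for p_x: p_x = 0.8.

p_x = 0.8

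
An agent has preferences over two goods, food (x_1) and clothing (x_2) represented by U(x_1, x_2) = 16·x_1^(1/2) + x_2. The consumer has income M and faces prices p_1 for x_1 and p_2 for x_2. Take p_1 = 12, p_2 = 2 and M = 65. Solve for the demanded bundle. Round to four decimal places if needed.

x_1* = 1.7778, x_2* = 21.8333

Plugging in: x_1* = (8·2/12)² = 1.7778, x_2* = 21.8333.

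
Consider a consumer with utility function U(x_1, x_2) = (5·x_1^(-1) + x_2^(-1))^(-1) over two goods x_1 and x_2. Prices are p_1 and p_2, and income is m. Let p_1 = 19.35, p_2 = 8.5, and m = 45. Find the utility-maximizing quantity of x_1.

x_1* = 1.7939

From the CES first-order condition, 5·(x_2/x_1)^(2) = p_1/p_2.
Solve for the ratio: x_2/x_1 = [(1/5)·p_1/p_2]^(0.5).
With the ratio pinned down, the budget gives x_1* = m/(p_1 + p_2·(x_2/x_1)) and x_2* = (x_2/x_1)·x_1*.
Numerically x_2/x_1 = 0.674755, so x_1* = 45/(19.35 + 8.5·0.674755) = 1.7939.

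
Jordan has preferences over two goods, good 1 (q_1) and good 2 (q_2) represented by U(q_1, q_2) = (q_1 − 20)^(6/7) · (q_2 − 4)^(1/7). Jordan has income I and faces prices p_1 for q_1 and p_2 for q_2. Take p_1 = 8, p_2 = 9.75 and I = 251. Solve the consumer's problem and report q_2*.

This is Cobb-Douglas in (q_1−20, q_2−4): tangency gives 6/7·p_2·(q_2−4) = 1/7·p_1·(q_1−20).
After buying the subsistence bundle (20, 4), a share 6/7 of the remaining income goes to q_1: q_1* = 20 + 6/7·(I − 20p_1 − 4p_2)/p_1.
Discretionary income = 251 − 20·8 − 4·9.75 = 52; q_2* = 4 + 1/7·52/9.75 = 4.7619.

q_2* = 4.7619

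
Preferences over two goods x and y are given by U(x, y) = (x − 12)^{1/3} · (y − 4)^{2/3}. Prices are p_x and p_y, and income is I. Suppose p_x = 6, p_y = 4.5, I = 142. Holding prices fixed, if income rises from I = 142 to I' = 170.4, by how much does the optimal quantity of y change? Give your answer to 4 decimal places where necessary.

After buying the subsistence bundle (12, 4), a share 1/3 of the remaining income goes to x: x* = 12 + 1/3·(I − 12p_x − 4p_y)/p_x.
Discretionary income = 142 − 12·6 − 4·4.5 = 52; y* = 4 + 2/3·52/4.5 = 11.7037.
At I' = 170.4: y* = 15.9111. Change: 15.9111 − 11.7037 = 4.2074.

Δy* = 4.2074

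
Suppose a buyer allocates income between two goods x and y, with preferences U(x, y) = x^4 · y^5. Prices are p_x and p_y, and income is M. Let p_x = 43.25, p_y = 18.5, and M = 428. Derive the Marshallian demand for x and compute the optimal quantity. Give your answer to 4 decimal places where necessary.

x* = 4.3982

The MRS is (4/5)·y/x. Set MRS = p_x/p_y.
Rearranging, p_y·y = (5/4)·p_x·x. Substituting into the budget gives p_x·x·(1 + (5/4)) = M.
Demand: x*(p_x,p_y,M) = 4/9·M/p_x and y* = 5/9·M/p_y.
At p_x=43.25, p_y=18.5, M=428: x* = 4/9·428/43.25 = 4.3982.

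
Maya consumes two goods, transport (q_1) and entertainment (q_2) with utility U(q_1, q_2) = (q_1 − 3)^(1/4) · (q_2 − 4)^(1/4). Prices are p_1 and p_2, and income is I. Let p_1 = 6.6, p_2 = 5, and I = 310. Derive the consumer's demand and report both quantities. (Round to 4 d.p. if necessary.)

q_1* = 23.4697, q_2* = 31.02

This is Cobb-Douglas in (q_1−3, q_2−4): tangency gives 0.25·p_2·(q_2−4) = 0.25·p_1·(q_1−3).
Substituting into the budget: q_1* = 3 + 0.5·(I − 3·p_1 − 4·p_2)/p_1, and q_2* = 4 + 0.5·(…)/p_2.
Discretionary income = 310 − 3·6.6 − 4·5 = 270.2; q_1* = 3 + 0.5·270.2/6.6 = 23.4697; q_2* = 4 + 0.5·270.2/5 = 31.02.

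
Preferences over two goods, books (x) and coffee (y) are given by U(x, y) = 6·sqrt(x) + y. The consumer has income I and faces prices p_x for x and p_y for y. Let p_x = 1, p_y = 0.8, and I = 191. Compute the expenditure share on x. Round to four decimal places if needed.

Utility is quasi-linear in y; the FOC for x is 3/√x = p_x/p_y.
Solve: √x = 3·p_y/p_x, so x*(p_x,p_y) = (3·p_y/p_x)², and y* = (I − p_x·x*)/p_y.
Plugging in: x* = (3·0.8/1)² = 5.76, y* = 231.55.
Expenditure on x: 1·5.76 = 5.76; share = 0.0302.

share on x = 0.0302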